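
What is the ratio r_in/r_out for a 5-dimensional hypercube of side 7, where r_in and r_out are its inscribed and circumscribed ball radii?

r_in = 7/2 (half the side); r_out = 7√5/2 (half the diagonal). Ratio = 1/√5 ≈ 0.447214.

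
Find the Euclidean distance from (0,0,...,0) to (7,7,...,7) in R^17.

d = √(7² + 7² + ... + 7²) [17 terms] = √(17·7²) = 7√17 ≈ 28.8617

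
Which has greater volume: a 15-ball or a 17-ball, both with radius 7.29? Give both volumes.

V_15(7.29) ≈ 3.32922e+12. V_17(7.29) ≈ 6.53926e+13. The 17-ball is larger.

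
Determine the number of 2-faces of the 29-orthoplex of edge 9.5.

f_2(29-orthoplex) = 2^3 · (29 choose 3) = 29232.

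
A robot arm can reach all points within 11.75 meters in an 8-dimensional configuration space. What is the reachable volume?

Volume = π^{8/2}·(11.75)^8/Γ(5) ≈ 1.47466e+09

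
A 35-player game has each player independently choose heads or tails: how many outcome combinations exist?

An n-cube has 2^n vertices; for n = 35 that is 2^35 = 34359738368.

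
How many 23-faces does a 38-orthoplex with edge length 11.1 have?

f_23(38-orthoplex) = 2^24 · (38 choose 24) = 162228197759385600.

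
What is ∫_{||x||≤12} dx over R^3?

V_3(12) = π^(3/2) · (12)^3 / Γ(3/2 + 1) = 2304·π ≈ 7238.23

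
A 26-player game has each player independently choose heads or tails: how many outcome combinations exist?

Number of vertices = 2^26 = 67108864.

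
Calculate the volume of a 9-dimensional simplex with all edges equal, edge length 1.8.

V = (1.8^9 / 9!) · √((9+1) / 2^9) ≈ 7.63932e-05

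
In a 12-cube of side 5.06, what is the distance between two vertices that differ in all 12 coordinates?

||(5.06,5.06,...,5.06)|| = √(12)·5.06 ≈ 17.5284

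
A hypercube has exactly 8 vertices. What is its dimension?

The n-cube has 2^n vertices, and 8 = 2^3, so n = 3.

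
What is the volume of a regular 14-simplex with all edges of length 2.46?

Volume = 2.46^14 · √(15/2^14) / 14! ≈ 1.03162e-07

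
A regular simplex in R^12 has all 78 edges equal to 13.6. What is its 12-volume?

V_12 = √(13) · 13.6^12 / (12! · 2^(12/2)) ≈ 4708.92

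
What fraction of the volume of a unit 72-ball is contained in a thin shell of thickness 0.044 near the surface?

1 - (1-0.044)^72 ≈ 0.960829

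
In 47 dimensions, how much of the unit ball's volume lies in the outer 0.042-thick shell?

1 - (1-0.042)^47 ≈ 0.8669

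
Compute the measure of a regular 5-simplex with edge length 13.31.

Volume = 13.31^5 · √(6/2^5) / 5! ≈ 1507.33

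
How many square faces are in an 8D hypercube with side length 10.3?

Choose 2 of 8 axes to span the face (C(8,2) = 28 ways), then fix each of the remaining 6 coordinates at one of its two extreme values (2^6 = 64 ways): 28·64 = 1792.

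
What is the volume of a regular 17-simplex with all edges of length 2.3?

V = (2.3^17 / 17!) · √((17+1) / 2^17) ≈ 4.64714e-11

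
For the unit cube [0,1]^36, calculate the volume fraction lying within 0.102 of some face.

The inner cube has side 1-2·0.102 = 0.796 and volume (0.796)^36 ≈ 0.0002709, so the shell holds 0.999729 of the volume.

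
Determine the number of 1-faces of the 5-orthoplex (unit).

Number of 1-faces = 2^(1+1) · C(5,1+1) = 4 · 10 = 40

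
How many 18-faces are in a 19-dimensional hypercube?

Number of 18-faces = C(19,18) · 2^(19-18) = 19 · 2 = 38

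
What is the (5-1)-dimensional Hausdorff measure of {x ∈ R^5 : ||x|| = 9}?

|∂B_5(9)| = 17496·π^2 ≈ 172679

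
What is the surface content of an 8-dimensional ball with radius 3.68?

S_8(3.68) = 2·π^(8/2)·(3.68)^7 / Γ(8/2) ≈ 296765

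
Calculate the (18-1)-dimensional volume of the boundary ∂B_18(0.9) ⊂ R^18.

S_18(0.9) = 2·π^(18/2)·(0.9)^17 / Γ(18/2) ≈ 0.246593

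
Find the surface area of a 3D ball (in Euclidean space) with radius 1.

|∂B_3(1)| = 4πr² = 4π·(1)² ≈ 12.5664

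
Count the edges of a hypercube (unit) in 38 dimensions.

The 38-cube has n·2^(n-1) = 38·2^37 = 38·137438953472 = 5222680231936 edges.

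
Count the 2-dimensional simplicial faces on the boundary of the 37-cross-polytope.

An n-cross-polytope has 2^(k+1)·C(n,k+1) k-faces. Here 2^3·C(37,3) = 8·7770 = 62160.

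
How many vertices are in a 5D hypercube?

Number of 0-faces = C(5,0) · 2^(5-0) = 1 · 32 = 32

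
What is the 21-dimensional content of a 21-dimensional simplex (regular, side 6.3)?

V = (6.3^21 / 21!) · √((21+1) / 2^21) ≈ 3.8744e-06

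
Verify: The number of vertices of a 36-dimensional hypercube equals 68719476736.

True. The 36-cube has 2^36 = 68719476736 vertices.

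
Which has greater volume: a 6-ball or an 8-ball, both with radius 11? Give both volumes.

V_6(11) ≈ 9.15492e+06. V_8(11) ≈ 8.70021e+08. The 8-ball is larger.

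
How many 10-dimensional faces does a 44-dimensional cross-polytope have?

Number of 10-faces = 2^(10+1) · C(44,10+1) = 2048 · 7669339132 = 15706806542336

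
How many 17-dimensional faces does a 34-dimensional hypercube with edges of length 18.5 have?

Choose 17 of 34 axes to span the face (C(34,17) = 2333606220 ways), then fix each of the remaining 17 coordinates at one of its two extreme values (2^17 = 131072 ways): 2333606220·131072 = 305870434467840.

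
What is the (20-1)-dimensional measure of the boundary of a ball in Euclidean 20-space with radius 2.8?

The surface area of an n-ball is 2π^(n/2) r^(n-1) / Γ(n/2). For n=20, r=2.8: 1.61722e+08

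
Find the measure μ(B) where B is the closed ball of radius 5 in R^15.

Volume = π^{15/2}·(5)^15/Γ(17/2) = 312500000000·π^7/81081 ≈ 1.16407e+10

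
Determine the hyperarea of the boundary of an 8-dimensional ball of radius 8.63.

S = n·V_n(r)/r = 8·V_8(8.63)/8.63 (volume-to-surface relation), giving 1.15759e+08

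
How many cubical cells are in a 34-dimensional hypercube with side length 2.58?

f_3(34-cube) = (34 choose 3) · 2^31 = 12850542149632.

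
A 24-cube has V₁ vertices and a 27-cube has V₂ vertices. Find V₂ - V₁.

V₁ = 2^24 = 16777216. V₂ = 2^27 = 134217728. V₂ - V₁ = 117440512.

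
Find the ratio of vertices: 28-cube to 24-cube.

The 28-cube has 2^28 = 268435456 vertices. The 24-cube has 2^24 = 16777216 vertices. Ratio: 268435456/16777216 = 16.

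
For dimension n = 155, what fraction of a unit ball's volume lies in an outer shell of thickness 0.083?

1 - (1-0.083)^155 ≈ 0.9999985302 ≈ 99.999853%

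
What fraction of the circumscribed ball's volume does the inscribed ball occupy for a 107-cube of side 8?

V_in / V_out = (r_in/r_out)^107 = (1/√107)^107 = 107^(-107/2) ≈ 2.67897e-109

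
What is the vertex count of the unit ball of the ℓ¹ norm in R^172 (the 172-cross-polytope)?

Number of vertices = 2n = 344.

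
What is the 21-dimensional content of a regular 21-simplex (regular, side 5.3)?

V = (5.3^21 / 21!) · √((21+1) / 2^21) ≈ 1.02765e-07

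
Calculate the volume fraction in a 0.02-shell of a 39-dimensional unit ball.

V(inner)/V(outer) = ((1-0.02)/1)^39 ≈ 0.4548, so the shell fraction is 0.545204.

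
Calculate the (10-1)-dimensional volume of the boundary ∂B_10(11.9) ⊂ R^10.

S = n·V_n(r)/r = 10·V_10(11.9)/11.9 (volume-to-surface relation), giving 1.22037e+11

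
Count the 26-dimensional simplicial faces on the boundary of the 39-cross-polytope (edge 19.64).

Each 26-face is the convex hull of 27 vertices, one chosen as ±e_i from each of 27 distinct axes: 2^27·C(39,27) = 524898346528145408.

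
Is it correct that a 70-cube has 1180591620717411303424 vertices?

True. The 70-cube has 2^70 = 1180591620717411303424 vertices.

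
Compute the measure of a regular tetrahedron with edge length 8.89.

Volume = (√2/12) · 8.89³ = 82.8017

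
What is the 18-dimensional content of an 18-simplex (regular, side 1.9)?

V = (1.9^18 / 18!) · √((18+1) / 2^18) ≈ 1.38462e-13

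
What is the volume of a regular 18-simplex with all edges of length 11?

V = (11^18 / 18!) · √((18+1) / 2^18) ≈ 7.39323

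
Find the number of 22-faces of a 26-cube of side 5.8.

Choose 22 of 26 axes to span the face (C(26,22) = 14950 ways), then fix each of the remaining 4 coordinates at one of its two extreme values (2^4 = 16 ways): 14950·16 = 239200.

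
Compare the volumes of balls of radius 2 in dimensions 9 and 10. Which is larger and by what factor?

V_9(2) ≈ 1688.84, V_10(2) ≈ 2611.37. The 10-ball is larger by a factor of 1.546.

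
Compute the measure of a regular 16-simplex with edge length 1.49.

For a regular n-simplex with edge a, V = (a^n / n!)·√((n+1)/2^n). With a=1.49, n=16: V ≈ 4.54303e-13.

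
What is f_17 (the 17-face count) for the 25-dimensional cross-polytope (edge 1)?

Each 17-face is the convex hull of 18 vertices, one chosen as ±e_i from each of 18 distinct axes: 2^18·C(25,18) = 126012620800.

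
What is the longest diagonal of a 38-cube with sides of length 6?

The space diagonal of an n-cube of side s is s√n. Here 6·√38 ≈ 36.9865.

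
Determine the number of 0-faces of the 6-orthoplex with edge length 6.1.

f_0(6-orthoplex) = 2^1 · (6 choose 1) = 12.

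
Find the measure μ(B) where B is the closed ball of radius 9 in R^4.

The n-ball volume is π^(n/2)·r^n/Γ(n/2+1). With n=4, r=9: V = 6561·π^2/2 ≈ 32377.2.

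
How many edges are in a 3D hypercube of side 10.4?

f_1(3-cube) = (3 choose 1) · 2^2 = 12.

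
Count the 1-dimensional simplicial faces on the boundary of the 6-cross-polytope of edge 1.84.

f_1(6-orthoplex) = 2^2 · (6 choose 2) = 60.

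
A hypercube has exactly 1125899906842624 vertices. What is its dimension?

n = log_2(1125899906842624) = 50.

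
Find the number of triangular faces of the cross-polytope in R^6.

Each 2-face is the convex hull of 3 vertices, one chosen as ±e_i from each of 3 distinct axes: 2^3·C(6,3) = 160.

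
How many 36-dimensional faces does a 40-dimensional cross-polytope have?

Number of 36-faces = 2^(36+1) · C(40,36+1) = 137438953472 · 9880 = 1357896860303360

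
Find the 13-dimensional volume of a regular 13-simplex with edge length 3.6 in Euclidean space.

For a regular n-simplex with edge a, V = (a^n / n!)·√((n+1)/2^n). With a=3.6, n=13: V ≈ 0.000113246.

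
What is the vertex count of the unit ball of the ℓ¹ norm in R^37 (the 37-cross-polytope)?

The 37-dimensional cross-polytope has 2n = 2·37 = 74 vertices.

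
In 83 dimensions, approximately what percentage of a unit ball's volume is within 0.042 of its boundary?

1 - (1-0.042)^83 ≈ 0.971599 ≈ 97.16%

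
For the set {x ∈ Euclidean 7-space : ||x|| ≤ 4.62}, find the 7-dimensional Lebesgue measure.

Volume = π^{7/2}·(4.62)^7/Γ(9/2) ≈ 212263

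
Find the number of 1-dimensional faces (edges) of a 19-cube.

An n-cube has n·2^(n-1) edges. With n = 19: 19·262144 = 4980736.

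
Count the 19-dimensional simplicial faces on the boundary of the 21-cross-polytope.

f_19(21-orthoplex) = 2^20 · (21 choose 20) = 22020096.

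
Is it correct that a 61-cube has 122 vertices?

False. The 61-cube has 2^61 = 2305843009213693952 vertices.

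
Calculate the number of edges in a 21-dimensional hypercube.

Each of the 2^21 = 2097152 vertices has degree 21; total edges = 21·2^21/2 = 22020096.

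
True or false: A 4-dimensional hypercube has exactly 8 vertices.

False. The 4-cube has 2^4 = 16 vertices.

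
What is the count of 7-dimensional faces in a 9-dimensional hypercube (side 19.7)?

An n-cube has C(n,k)·2^(n-k) k-faces. Here C(9,7)·2^2 = 36·4 = 144.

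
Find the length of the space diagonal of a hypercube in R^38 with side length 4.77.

The space diagonal of an n-cube of side s is s√n. Here 4.77·√38 ≈ 29.4043.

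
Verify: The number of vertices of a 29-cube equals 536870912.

True. The 29-cube has 2^29 = 536870912 vertices.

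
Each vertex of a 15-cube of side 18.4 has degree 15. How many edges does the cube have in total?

An n-cube has n·2^(n-1) edges. With n = 15: 15·16384 = 245760.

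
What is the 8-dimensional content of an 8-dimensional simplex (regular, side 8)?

V_8 = √(9) · 8^8 / (8! · 2^(8/2)) ≈ 78.019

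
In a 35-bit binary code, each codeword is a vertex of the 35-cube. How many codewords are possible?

An n-cube has 2^n vertices; for n = 35 that is 2^35 = 34359738368.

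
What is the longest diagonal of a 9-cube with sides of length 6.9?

d = √(6.9² + 6.9² + ... + 6.9²) [9 terms] = √(9·6.9²) = 6.9√9 = 20.7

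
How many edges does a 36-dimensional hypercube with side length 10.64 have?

The 36-cube has n·2^(n-1) = 36·2^35 = 36·34359738368 = 1236950581248 edges.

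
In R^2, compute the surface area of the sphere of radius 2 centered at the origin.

S = n·V_n(r)/r = 2·V_2(2)/2 (volume-to-surface relation), giving 2πr = 2π·2 ≈ 12.5664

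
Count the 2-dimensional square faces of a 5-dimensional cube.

An n-cube has C(n,k)·2^(n-k) k-faces. Here C(5,2)·2^3 = 10·8 = 80.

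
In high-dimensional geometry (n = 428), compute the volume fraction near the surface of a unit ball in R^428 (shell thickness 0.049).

1 - (1-0.049)^428 ≈ 1 - 4.584e-10 ≈ (100 - 4.58e-08)%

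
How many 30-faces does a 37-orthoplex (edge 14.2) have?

Number of 30-faces = 2^(30+1) · C(37,30+1) = 2147483648 · 2324784 = 4992435625132032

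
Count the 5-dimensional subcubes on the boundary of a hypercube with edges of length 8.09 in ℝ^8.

Number of 5-faces = C(8,5) · 2^(8-5) = 56 · 8 = 448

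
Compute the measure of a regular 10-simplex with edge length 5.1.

V = (5.1^10 / 10!) · √((10+1) / 2^10) ≈ 0.340005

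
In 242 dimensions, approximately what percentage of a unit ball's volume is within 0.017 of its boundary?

1 - (1-0.017)^242 ≈ 0.984226 ≈ 98.42%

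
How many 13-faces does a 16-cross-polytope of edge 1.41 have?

An n-cross-polytope has 2^(k+1)·C(n,k+1) k-faces. Here 2^14·C(16,14) = 16384·120 = 1966080.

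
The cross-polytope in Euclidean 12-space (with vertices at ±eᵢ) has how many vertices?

The vertices are ±e_1, ..., ±e_12, so there are 2·12 = 24.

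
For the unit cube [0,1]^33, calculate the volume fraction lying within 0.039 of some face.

1 - (1 - 2·0.039)^33 = 1 - 0.922^33 ≈ 0.931432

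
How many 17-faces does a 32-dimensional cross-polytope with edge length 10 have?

f_17(32-orthoplex) = 2^18 · (32 choose 18) = 123584013926400.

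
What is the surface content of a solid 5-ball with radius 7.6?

|∂B_5(7.6)| ≈ 87805.7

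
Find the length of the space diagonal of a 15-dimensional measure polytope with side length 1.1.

Diagonal = √15 · 1.1 ≈ 4.26028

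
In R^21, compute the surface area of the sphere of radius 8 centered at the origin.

|∂B_21(8)| = 2361183241434822606848·π^10/654729075 ≈ 3.37728e+17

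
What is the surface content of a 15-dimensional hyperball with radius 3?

S = n·V_n(r)/r = 15·V_15(3)/3 (volume-to-surface relation), giving 45349632·π^7/5005 ≈ 2.73665e+07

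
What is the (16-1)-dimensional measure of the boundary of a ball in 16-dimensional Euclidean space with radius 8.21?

|∂B_16(8.21)| ≈ 1.9541e+14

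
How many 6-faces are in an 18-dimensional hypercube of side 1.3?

Number of 6-faces = C(18,6) · 2^(18-6) = 18564 · 4096 = 76038144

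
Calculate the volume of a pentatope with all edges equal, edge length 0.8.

For a regular n-simplex with edge a, V = (a^n / n!)·√((n+1)/2^n). With a=0.8, n=4: V ≈ 0.00954056.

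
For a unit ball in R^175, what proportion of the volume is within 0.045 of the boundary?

V(inner)/V(outer) = ((1-0.045)/1)^175 ≈ 0.0003167, so the shell fraction is 0.999683.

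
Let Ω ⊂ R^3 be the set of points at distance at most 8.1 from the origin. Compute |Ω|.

The n-ball volume is π^(n/2)·r^n/Γ(n/2+1). With n=3, r=8.1: V ≈ 2226.09.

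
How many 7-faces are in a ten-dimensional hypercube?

Number of 7-faces = C(10,7) · 2^(10-7) = 120 · 8 = 960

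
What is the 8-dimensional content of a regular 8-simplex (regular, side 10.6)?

For a regular n-simplex with edge a, V = (a^n / n!)·√((n+1)/2^n). With a=10.6, n=8: V ≈ 741.187.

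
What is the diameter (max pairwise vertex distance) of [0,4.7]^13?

The space diagonal of an n-cube of side s is s√n. Here 4.7·√13 ≈ 16.9461.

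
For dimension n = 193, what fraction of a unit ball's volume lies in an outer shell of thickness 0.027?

1 - (1-0.027)^193 ≈ 0.994921 ≈ 99.49%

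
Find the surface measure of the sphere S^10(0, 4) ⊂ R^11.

S_11(4) = 2·π^(11/2)·(4)^10 / Γ(11/2) = 67108864·π^5/945 ≈ 2.17319e+07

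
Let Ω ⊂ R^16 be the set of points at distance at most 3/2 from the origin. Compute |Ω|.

V_16(3/2) = π^(16/2) · (3/2)^16 / Γ(16/2 + 1) = 4782969·π^8/293601280 ≈ 154.575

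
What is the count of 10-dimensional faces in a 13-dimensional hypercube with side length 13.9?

Choose 10 of 13 axes to span the face (C(13,10) = 286 ways), then fix each of the remaining 3 coordinates at one of its two extreme values (2^3 = 8 ways): 286·8 = 2288.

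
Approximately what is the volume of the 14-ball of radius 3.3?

V_14(3.3) = π^(14/2) · (3.3)^14 / Γ(14/2 + 1) ≈ 1.08846e+07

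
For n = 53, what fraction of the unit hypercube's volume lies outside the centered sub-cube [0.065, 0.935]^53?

The inner cube has side 1-2·0.065 = 0.87 and volume (0.87)^53 ≈ 0.000623, so the shell holds 0.999377 of the volume.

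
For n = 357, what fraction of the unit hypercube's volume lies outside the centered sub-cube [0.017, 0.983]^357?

The inner cube has side 1-2·0.017 = 0.966 and volume (0.966)^357 ≈ 4.333e-06, so the shell holds 0.9999956665 of the volume.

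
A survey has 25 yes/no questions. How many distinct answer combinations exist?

The 25-cube has 2^25 = 33554432 vertices.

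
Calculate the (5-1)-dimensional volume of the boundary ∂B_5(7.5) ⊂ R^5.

S = n·V_n(r)/r = 5·V_5(7.5)/7.5 (volume-to-surface relation), giving 16875·π^2/2 ≈ 83274.8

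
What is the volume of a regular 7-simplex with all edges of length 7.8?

Volume = 7.8^7 · √(8/2^7) / 7! ≈ 87.1308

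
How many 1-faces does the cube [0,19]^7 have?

Number of 1-faces = C(7,1)·2^(7-1) = 7·64 = 448.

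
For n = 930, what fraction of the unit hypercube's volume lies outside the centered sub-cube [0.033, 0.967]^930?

The inner cube has side 1-2·0.033 = 0.934 and volume (0.934)^930 ≈ 2.646e-28, so the shell holds 1 - 2.646e-28 of the volume.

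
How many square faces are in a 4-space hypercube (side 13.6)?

Choose 2 of 4 axes to span the face (C(4,2) = 6 ways), then fix each of the remaining 2 coordinates at one of its two extreme values (2^2 = 4 ways): 6·4 = 24.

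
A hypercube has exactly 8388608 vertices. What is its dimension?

2^n = 8388608 ⇒ n = log_2(8388608) = 23.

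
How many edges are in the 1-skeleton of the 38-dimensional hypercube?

The 38-cube has n·2^(n-1) = 38·2^37 = 38·137438953472 = 5222680231936 edges.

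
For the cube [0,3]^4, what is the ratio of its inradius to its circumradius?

Ratio = (s/2)/(s√4/2) = 4^(-1/2) ≈ 0.5.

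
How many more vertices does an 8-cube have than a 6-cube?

The 8-cube has 2^8 = 256 vertices. The 6-cube has 2^6 = 64 vertices. Difference: 256 - 64 = 192.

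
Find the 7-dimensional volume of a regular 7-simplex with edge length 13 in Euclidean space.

V = (13^7 / 7!) · √((7+1) / 2^7) ≈ 3112.53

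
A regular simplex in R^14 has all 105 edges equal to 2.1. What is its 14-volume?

Volume = 2.1^14 · √(15/2^14) / 14! ≈ 1.12589e-08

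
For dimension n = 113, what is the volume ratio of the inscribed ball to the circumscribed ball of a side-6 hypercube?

V_in/V_out = n^(-n/2) = 113^(-113/2) ≈ 1.00246e-116.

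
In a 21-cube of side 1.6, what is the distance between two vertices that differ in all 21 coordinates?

d = √(1.6² + 1.6² + ... + 1.6²) [21 terms] = √(21·1.6²) = 1.6√21 ≈ 7.33212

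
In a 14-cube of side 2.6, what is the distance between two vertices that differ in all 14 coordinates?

||(2.6,2.6,...,2.6)|| = √(14)·2.6 ≈ 9.72831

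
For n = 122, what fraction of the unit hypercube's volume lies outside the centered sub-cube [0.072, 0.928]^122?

Shell fraction = 1 - (1-0.144)^122 ≈ 0.9999999942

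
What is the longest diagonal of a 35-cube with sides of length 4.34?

The space diagonal of an n-cube of side s is s√n. Here 4.34·√35 ≈ 25.6758.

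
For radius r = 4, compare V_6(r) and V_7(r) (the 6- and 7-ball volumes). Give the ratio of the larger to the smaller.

V_6(4) ≈ 21167, V_7(4) ≈ 77410.6. The 7-ball is larger by a factor of 3.657.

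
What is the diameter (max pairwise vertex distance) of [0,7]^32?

The space diagonal of an n-cube of side s is s√n. Here 7·√32 ≈ 39.598.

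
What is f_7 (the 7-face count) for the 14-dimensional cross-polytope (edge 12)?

An n-cross-polytope has 2^(k+1)·C(n,k+1) k-faces. Here 2^8·C(14,8) = 256·3003 = 768768.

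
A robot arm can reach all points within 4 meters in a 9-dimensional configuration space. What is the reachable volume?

V_9(4) = π^(9/2) · (4)^9 / Γ(9/2 + 1) = 8388608·π^4/945 ≈ 864684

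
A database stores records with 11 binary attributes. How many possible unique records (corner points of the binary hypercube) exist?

Number of vertices = 2^11 = 2048.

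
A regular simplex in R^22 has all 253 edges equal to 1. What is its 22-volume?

For a regular n-simplex with edge a, V = (a^n / n!)·√((n+1)/2^n). With a=1, n=22: V ≈ 2.08337e-24.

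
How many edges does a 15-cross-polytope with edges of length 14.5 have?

Each 1-face is the convex hull of 2 vertices, one chosen as ±e_i from each of 2 distinct axes: 2^2·C(15,2) = 420.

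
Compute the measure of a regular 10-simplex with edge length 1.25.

V = (1.25^10 / 10!) · √((10+1) / 2^10) ≈ 2.66001e-07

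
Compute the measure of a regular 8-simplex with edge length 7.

For a regular n-simplex with edge a, V = (a^n / n!)·√((n+1)/2^n). With a=7, n=8: V ≈ 26.808.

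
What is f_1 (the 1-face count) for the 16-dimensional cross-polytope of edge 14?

Each 1-face is the convex hull of 2 vertices, one chosen as ±e_i from each of 2 distinct axes: 2^2·C(16,2) = 480.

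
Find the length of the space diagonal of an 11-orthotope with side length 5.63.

d = √(5.63² + 5.63² + ... + 5.63²) [11 terms] = √(11·5.63²) = 5.63√11 ≈ 18.6726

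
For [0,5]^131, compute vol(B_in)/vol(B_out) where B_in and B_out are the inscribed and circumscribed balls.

V_in/V_out = n^(-n/2) = 131^(-131/2) ≈ 2.0832e-139.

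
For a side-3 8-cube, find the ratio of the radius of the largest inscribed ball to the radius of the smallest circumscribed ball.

Ratio = (s/2)/(s√8/2) = 8^(-1/2) ≈ 0.353553.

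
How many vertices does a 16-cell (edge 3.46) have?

Number of 0-faces = 2^(0+1) · C(4,0+1) = 2 · 4 = 8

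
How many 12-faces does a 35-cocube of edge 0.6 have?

An n-cross-polytope has 2^(k+1)·C(n,k+1) k-faces. Here 2^13·C(35,13) = 8192·1476337800 = 12094159257600.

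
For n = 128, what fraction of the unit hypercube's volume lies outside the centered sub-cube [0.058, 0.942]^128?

1 - (1 - 2·0.058)^128 = 1 - 0.884^128 ≈ 0.9999998601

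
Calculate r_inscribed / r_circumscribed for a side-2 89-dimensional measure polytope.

For an n-cube of any side s, the inradius is s/2 and the circumradius is s√n/2, so the ratio is 1/√89 ≈ 0.106.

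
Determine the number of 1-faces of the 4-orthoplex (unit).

f_1(4-orthoplex) = 2^2 · (4 choose 2) = 24.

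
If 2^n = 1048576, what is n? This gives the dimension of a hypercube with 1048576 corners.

Since 2^n = 1048576, we have n = 20.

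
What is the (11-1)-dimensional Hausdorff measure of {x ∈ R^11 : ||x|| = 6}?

S_11(6) = 2·π^(11/2)·(6)^10 / Γ(11/2) = 143327232·π^5/35 ≈ 1.25317e+09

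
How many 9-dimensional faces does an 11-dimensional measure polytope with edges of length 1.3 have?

Number of 9-faces = C(11,9) · 2^(11-9) = 55 · 4 = 220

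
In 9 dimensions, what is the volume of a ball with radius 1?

V_9(1) = π^(9/2) · (1)^9 / Γ(9/2 + 1) = 32·π^4/945 ≈ 3.29851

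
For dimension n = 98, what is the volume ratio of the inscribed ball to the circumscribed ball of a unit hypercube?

Volume scales as r^n, and r_in/r_out = 1/√98, giving (1/√98)^98 ≈ 2.69105e-98.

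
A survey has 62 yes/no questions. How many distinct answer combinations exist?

Each vertex is a binary string of length 62, so there are 2^62 = 4611686018427387904.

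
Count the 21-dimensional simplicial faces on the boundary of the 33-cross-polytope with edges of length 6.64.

Number of 21-faces = 2^(21+1) · C(33,21+1) = 4194304 · 193536720 = 811751838842880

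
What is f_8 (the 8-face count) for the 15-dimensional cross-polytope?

f_8(15-orthoplex) = 2^9 · (15 choose 9) = 2562560.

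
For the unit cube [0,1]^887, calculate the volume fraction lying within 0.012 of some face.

1 - (1 - 2·0.012)^887 = 1 - 0.976^887 ≈ 1 - 4.385e-10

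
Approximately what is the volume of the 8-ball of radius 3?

V = 2187·π^4/8 ≈ 26629.2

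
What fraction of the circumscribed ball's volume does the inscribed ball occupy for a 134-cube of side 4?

The radii are 4/2 and 4√134/2, so the volume ratio is (1/√134)^134 = 134^{-134/2} ≈ 3.04774e-143.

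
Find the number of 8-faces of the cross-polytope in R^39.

Each 8-face is the convex hull of 9 vertices, one chosen as ±e_i from each of 9 distinct axes: 2^9·C(39,9) = 108500547584.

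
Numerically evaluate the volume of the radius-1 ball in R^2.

The n-ball volume is π^(n/2)·r^n/Γ(n/2+1). With n=2, r=1: V = π ≈ 3.14159.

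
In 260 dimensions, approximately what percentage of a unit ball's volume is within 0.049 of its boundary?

1 - (1-0.049)^260 ≈ 0.9999978771 ≈ 99.999788%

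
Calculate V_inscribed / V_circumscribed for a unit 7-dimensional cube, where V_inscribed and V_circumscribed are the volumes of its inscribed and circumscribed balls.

V_in/V_out = n^(-n/2) = 7^(-7/2) ≈ 0.00110194.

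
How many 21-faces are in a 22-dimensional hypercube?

Number of 21-faces = C(22,21) · 2^(22-21) = 22 · 2 = 44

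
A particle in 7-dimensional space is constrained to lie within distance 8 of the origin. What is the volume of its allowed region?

The n-ball volume is π^(n/2)·r^n/Γ(n/2+1). With n=7, r=8: V = 33554432·π^3/105 ≈ 9.90855e+06.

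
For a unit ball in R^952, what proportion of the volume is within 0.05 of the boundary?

V(inner)/V(outer) = ((1-0.05)/1)^952 ≈ 6.207e-22, so the shell fraction is 1 - 6.207e-22.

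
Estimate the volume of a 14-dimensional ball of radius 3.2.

Volume = π^{14/2}·(3.2)^14/Γ(8) ≈ 7.07487e+06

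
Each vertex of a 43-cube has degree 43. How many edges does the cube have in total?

The 43-cube has n·2^(n-1) = 43·2^42 = 43·4398046511104 = 189115999977472 edges.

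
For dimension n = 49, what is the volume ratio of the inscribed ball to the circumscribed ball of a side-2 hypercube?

V_in/V_out = n^(-n/2) = 49^(-49/2) ≈ 3.89221e-42.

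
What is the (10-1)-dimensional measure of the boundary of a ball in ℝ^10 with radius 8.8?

The surface area of an n-ball is 2π^(n/2) r^(n-1) / Γ(n/2). For n=10, r=8.8: 8.07072e+09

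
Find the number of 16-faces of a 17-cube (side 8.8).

An n-cube has C(n,k)·2^(n-k) k-faces. Here C(17,16)·2^1 = 17·2 = 34.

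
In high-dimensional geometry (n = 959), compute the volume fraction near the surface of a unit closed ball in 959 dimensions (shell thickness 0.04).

1 - (1-0.04)^959 ≈ 1 - 9.957e-18 ≈ 100.000000%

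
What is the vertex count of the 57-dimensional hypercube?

The 57-cube has 2^57 = 144115188075855872 vertices.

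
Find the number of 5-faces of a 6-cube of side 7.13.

Choose 5 of 6 axes to span the face (C(6,5) = 6 ways), then fix each of the remaining 1 coordinate at one of its two extreme values (2^1 = 2 ways): 6·2 = 12.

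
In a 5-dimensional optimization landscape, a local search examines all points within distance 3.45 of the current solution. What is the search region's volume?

V_5(3.45) = π^(5/2) · (3.45)^5 / Γ(5/2 + 1) ≈ 2572.73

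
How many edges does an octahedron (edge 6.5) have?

Number of 1-faces = 2^(1+1) · C(3,1+1) = 4 · 3 = 12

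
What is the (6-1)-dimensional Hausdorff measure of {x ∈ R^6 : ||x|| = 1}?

S = n·V_n(r)/r = 6·V_6(1)/1 (volume-to-surface relation), giving π^3 ≈ 31.0063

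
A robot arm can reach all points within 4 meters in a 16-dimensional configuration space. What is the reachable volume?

V = 33554432·π^8/315 ≈ 1.01074e+09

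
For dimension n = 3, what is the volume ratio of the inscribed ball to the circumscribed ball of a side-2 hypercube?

V_in/V_out = n^(-n/2) = 3^(-3/2) ≈ 0.19245.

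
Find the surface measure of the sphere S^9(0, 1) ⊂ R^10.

S_10(1) = 2·π^(10/2)·(1)^9 / Γ(10/2) = π^5/12 ≈ 25.5016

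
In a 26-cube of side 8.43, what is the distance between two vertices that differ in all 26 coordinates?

d = √(8.43² + 8.43² + ... + 8.43²) [26 terms] = √(26·8.43²) = 8.43√26 ≈ 42.9847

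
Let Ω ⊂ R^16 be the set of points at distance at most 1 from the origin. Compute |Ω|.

The n-ball volume is π^(n/2)·r^n/Γ(n/2+1). With n=16, r=1: V = π^8/40320 ≈ 0.235331.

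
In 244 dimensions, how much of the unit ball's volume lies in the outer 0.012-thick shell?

Shell fraction = 1 - (1-0.012)^244 ≈ 0.947435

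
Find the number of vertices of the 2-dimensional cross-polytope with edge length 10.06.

An n-cross-polytope has 2n vertices; here n = 2, giving 4.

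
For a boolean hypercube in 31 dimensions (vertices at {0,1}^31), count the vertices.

Each vertex is a binary string of length 31, so there are 2^31 = 2147483648.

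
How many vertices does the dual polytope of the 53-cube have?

Number of vertices = 2n = 106.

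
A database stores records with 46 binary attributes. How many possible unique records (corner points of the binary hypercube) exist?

Number of vertices = 2^46 = 70368744177664.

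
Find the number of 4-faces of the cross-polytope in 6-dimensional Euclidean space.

Number of 4-faces = 2^(4+1) · C(6,4+1) = 32 · 6 = 192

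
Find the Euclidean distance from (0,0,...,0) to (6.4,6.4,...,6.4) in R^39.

d = √(6.4² + 6.4² + ... + 6.4²) [39 terms] = √(39·6.4²) = 6.4√39 ≈ 39.968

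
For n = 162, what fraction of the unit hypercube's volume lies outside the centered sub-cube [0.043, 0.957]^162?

The inner cube has side 1-2·0.043 = 0.914 and volume (0.914)^162 ≈ 4.713e-07, so the shell holds 0.9999995287 of the volume.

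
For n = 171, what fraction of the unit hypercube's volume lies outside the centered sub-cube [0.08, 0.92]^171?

Shell fraction = 1 - (1-0.16)^171 ≈ 1 - 1.127e-13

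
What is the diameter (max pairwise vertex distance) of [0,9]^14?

||(9,9,...,9)|| = √(14)·9 ≈ 33.6749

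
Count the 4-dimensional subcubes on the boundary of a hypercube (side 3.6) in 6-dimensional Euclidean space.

Choose 4 of 6 axes to span the face (C(6,4) = 15 ways), then fix each of the remaining 2 coordinates at one of its two extreme values (2^2 = 4 ways): 15·4 = 60.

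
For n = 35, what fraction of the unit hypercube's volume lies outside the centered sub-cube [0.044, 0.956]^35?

Shell fraction = 1 - (1-0.088)^35 ≈ 0.960206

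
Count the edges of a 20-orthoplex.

f_1(20-orthoplex) = 2^2 · (20 choose 2) = 760.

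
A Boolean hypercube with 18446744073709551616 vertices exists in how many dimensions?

Since 2^n = 18446744073709551616, we have n = 64.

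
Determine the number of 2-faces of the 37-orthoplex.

An n-cross-polytope has 2^(k+1)·C(n,k+1) k-faces. Here 2^3·C(37,3) = 8·7770 = 62160.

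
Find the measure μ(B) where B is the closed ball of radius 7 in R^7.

Volume = π^{7/2}·(7)^7/Γ(9/2) = 1882384·π^3/15 ≈ 3.89105e+06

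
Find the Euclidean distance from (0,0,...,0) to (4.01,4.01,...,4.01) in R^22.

The space diagonal of an n-cube of side s is s√n. Here 4.01·√22 ≈ 18.8086.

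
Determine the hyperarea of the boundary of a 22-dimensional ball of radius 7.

|∂B_22(7)| = 79792266297612001·π^11/259200 ≈ 9.05679e+16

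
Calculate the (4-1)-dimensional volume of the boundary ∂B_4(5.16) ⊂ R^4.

|∂B_4(5.16)| ≈ 2711.93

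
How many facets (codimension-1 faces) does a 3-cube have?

Choose 2 of 3 axes to span the face (C(3,2) = 3 ways), then fix each of the remaining 1 coordinate at one of its two extreme values (2^1 = 2 ways): 3·2 = 6.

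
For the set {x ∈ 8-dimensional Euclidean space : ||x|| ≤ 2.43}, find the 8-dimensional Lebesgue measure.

The n-ball volume is π^(n/2)·r^n/Γ(n/2+1). With n=8, r=2.43: V ≈ 4934.45.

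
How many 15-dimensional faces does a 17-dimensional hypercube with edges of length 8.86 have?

f_15(17-cube) = (17 choose 15) · 2^2 = 544.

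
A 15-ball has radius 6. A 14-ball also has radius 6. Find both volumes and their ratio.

V_15(6) ≈ 1.79349e+11. V_14(6) ≈ 4.69609e+10. Ratio V_15/V_14 ≈ 3.819.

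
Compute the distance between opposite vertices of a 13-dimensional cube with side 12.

||(12,12,...,12)|| = √(13)·12 ≈ 43.2666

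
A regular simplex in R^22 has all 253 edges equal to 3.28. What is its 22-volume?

For a regular n-simplex with edge a, V = (a^n / n!)·√((n+1)/2^n). With a=3.28, n=22: V ≈ 4.65577e-13.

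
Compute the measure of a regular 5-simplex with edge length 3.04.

Volume = 3.04^5 · √(6/2^5) / 5! ≈ 0.936887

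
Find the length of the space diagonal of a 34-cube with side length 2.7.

Diagonal = √34 · 2.7 ≈ 15.7436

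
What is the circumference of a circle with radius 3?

The surface area of an n-ball is 2π^(n/2) r^(n-1) / Γ(n/2). For n=2, r=3: 2πr = 2π·3 ≈ 18.8496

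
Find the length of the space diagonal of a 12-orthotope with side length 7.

The space diagonal of an n-cube of side s is s√n. Here 7·√12 ≈ 24.2487.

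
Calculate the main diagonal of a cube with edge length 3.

Diagonal = √3 · 3 ≈ 5.19615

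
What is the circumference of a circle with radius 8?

S_2(8) = 2·π^(2/2)·(8)^1 / Γ(2/2) = 2πr = 2π·8 ≈ 50.2655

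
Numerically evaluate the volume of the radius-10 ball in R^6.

Volume = π^{6/2}·(10)^6/Γ(4) = 500000·π^3/3 ≈ 5.16771e+06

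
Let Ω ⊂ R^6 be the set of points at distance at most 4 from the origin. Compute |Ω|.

V_6(4) = π^(6/2) · (4)^6 / Γ(6/2 + 1) = 2048·π^3/3 ≈ 21167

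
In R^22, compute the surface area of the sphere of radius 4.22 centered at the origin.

The surface area of an n-ball is 2π^(n/2) r^(n-1) / Γ(n/2). For n=22, r=4.22: 2.19521e+12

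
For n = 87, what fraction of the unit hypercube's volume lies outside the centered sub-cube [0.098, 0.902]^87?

The inner cube has side 1-2·0.098 = 0.804 and volume (0.804)^87 ≈ 5.718e-09, so the shell holds 0.9999999943 of the volume.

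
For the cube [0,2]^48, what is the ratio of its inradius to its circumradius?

Ratio = (s/2)/(s√48/2) = 48^(-1/2) ≈ 0.144338.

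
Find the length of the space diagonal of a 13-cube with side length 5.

Diagonal = √13 · 5 ≈ 18.0278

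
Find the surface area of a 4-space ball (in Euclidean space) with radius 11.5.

S_4(11.5) = 2·π^(4/2)·(11.5)^3 / Γ(4/2) = 12167·π^2/4 ≈ 30020.9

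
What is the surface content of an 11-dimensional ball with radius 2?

S = n·V_n(r)/r = 11·V_11(2)/2 (volume-to-surface relation), giving 65536·π^5/945 ≈ 21222.5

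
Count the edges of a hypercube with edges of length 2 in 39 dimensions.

The 39-cube has n·2^(n-1) = 39·2^38 = 39·274877906944 = 10720238370816 edges.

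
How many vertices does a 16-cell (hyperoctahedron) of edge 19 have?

Number of vertices = 2n = 8.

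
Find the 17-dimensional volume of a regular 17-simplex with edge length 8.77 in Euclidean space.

For a regular n-simplex with edge a, V = (a^n / n!)·√((n+1)/2^n). With a=8.77, n=17: V ≈ 0.353839.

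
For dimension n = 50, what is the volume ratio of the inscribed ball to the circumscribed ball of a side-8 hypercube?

V_in / V_out = (r_in/r_out)^50 = (1/√50)^50 = 50^(-50/2) ≈ 3.35544e-43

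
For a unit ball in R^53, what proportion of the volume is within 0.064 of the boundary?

V(inner)/V(outer) = ((1-0.064)/1)^53 ≈ 0.03003, so the shell fraction is 0.969966.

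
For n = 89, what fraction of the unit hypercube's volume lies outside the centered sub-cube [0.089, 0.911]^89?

1 - (1 - 2·0.089)^89 = 1 - 0.822^89 ≈ 0.9999999735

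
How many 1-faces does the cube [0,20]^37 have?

Number of 1-faces = C(37,1)·2^(37-1) = 37·68719476736 = 2542620639232.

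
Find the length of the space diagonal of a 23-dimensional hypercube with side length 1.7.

Diagonal = √23 · 1.7 ≈ 8.15291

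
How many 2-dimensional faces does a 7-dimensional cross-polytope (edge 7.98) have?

Number of 2-faces = 2^(2+1) · C(7,2+1) = 8 · 35 = 280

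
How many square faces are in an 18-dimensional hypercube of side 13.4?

Number of 2-faces = C(18,2) · 2^(18-2) = 153 · 65536 = 10027008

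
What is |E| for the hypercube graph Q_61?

The 61-cube has n·2^(n-1) = 61·2^60 = 61·1152921504606846976 = 70328211781017665536 edges.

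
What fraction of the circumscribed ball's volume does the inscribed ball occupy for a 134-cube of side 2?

Volume scales as r^n, and r_in/r_out = 1/√134, giving (1/√134)^134 ≈ 3.04774e-143.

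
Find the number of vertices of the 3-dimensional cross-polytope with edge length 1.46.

The 3-dimensional cross-polytope has 2n = 2·3 = 6 vertices.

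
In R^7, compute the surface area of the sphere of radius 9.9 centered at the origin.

The surface area of an n-ball is 2π^(n/2) r^(n-1) / Γ(n/2). For n=7, r=9.9: 3.11379e+07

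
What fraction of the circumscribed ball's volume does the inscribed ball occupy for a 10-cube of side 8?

V_in / V_out = (r_in/r_out)^10 = (1/√10)^10 = 10^(-10/2) ≈ 1e-05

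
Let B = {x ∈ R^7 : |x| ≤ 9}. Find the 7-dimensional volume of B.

Volume = π^{7/2}·(9)^7/Γ(9/2) = 25509168·π^3/35 ≈ 2.25984e+07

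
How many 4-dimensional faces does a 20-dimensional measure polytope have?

f_4(20-cube) = (20 choose 4) · 2^16 = 317521920.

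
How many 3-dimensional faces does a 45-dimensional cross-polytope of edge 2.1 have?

An n-cross-polytope has 2^(k+1)·C(n,k+1) k-faces. Here 2^4·C(45,4) = 16·148995 = 2383920.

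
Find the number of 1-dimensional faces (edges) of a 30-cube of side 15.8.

Each of the 2^30 = 1073741824 vertices has degree 30; total edges = 30·2^30/2 = 16106127360.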